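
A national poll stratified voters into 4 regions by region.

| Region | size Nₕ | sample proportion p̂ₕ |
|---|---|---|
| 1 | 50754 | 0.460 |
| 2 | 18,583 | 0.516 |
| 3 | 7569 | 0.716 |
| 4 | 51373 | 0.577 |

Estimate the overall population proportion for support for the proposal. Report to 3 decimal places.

N = 50754 + 18583 + 7569 + 51373 = 128279.
Overall proportion = Σ (Nₕ/N)·p̂ₕ.
Σ Nₕp̂ₕ = 23346.84 + 9588.828 + 5419.404 + 29642.221 = 67997.293.
67997.293 / 128279 = 0.53007... → 0.530.

0.530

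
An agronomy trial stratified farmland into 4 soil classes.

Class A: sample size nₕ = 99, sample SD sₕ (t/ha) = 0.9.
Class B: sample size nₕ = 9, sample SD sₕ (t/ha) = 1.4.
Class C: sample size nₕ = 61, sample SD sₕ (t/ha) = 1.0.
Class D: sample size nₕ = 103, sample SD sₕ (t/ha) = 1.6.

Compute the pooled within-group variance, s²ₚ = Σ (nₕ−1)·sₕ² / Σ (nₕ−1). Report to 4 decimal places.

1.5529

A: (99−1)·0.9² = 98·0.81 = 79.38
B: (9−1)·1.4² = 8·1.96 = 15.68
C: (61−1)·1.0² = 60·1 = 60
D: (103−1)·1.6² = 102·2.56 = 261.12
Numerator = 416.18; denominator = Σ(nₕ−1) = 268.
s²ₚ = 416.18/268 = 1.552910... → 1.5529.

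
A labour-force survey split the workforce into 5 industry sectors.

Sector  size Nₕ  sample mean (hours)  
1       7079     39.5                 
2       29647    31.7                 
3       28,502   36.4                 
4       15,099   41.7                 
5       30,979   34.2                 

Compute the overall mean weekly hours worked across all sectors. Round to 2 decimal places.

35.45

N = 7079 + 29647 + 28502 + 15099 + 30979 = 111306.
Weight each subgroup mean by Nₕ/N and sum.
Σ Nₕx̄ₕ = 7079·39.5 + 29647·31.7 + 28502·36.4 + 15099·41.7 + 30979·34.2 = 279620.5 + 939809.9 + 1037472.8 + 629628.3 + 1059481.8 = 3946013.3.
Divide by N: 3946013.3 / 111306 = 35.4519... → 35.45.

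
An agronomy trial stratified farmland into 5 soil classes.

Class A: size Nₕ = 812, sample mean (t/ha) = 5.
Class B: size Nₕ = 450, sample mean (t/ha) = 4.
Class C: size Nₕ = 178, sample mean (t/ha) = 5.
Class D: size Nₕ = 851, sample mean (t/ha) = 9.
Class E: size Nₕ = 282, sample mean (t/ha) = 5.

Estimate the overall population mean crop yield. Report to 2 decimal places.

x̄_st = (Σ Nₕx̄ₕ) / (Σ Nₕ) = (812·5 + 450·4 + 178·5 + 851·9 + 282·5) / 2573
= 15819 / 2573 = 6.1481... → 6.15.

6.15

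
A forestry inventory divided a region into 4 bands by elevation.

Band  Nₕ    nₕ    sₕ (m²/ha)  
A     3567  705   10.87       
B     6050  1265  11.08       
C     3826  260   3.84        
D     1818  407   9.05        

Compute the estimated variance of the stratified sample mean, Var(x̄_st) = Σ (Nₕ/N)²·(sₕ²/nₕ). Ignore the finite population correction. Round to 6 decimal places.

N = 15261. Term for each stratum: Wₕ²sₕ²/nₕ.
Var(x̄_st) = 0.009156093 + 0.015252245 + 0.003564618 + 0.002855779 = 0.030828735 → 0.030829.

0.030829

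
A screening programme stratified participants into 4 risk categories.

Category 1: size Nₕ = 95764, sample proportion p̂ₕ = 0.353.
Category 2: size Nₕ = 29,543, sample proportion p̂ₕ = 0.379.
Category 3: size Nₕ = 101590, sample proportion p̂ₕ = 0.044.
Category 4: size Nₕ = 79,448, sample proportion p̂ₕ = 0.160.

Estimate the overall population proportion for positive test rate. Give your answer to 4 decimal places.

Wₕ = Nₕ/N with N = 306345: 0.3126, 0.0964, 0.3316, 0.2593.
p̂_st = 0.3126·0.353 + 0.0964·0.379 + 0.3316·0.044 + 0.2593·0.160 ≈ 0.202984... → 0.2030.

0.2030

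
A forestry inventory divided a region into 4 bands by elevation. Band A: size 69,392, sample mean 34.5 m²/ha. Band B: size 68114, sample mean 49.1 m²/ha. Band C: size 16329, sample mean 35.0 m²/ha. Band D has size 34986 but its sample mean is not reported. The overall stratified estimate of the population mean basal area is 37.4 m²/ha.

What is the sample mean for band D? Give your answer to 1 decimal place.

Σ Nₕx̄ₕ = N·μ, so 34986·x̄_D = 188821·37.4 − (69392·34.5 + 68114·49.1 + 16329·35.0).
= 7061905.4 − 6309936.4 = 751969.
x̄_D = 751969 / 34986 = 21.493... → 21.5.

21.5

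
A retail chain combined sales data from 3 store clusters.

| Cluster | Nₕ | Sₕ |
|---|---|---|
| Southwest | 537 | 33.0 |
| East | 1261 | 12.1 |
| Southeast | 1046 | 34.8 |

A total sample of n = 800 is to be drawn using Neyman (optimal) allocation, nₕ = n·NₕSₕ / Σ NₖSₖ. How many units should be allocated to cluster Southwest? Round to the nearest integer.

Σ NₕSₕ = 537·33.0 + 1261·12.1 + 1046·34.8 = 69379.9.
Share for Southwest: 17721/69379.9 = 0.25542.
n_Southwest = 800 × 0.25542 = 204.336... → 204.

204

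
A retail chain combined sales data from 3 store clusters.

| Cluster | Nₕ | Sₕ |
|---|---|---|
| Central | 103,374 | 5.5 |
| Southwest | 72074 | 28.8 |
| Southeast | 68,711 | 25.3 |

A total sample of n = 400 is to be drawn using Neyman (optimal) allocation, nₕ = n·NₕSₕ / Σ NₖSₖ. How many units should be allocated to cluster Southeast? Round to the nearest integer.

159

Σ NₕSₕ = 103374·5.5 + 72074·28.8 + 68711·25.3 = 4382676.5.
Share for Southeast: 1738388.3/4382676.5 = 0.39665.
n_Southeast = 400 × 0.39665 = 158.660... → 159.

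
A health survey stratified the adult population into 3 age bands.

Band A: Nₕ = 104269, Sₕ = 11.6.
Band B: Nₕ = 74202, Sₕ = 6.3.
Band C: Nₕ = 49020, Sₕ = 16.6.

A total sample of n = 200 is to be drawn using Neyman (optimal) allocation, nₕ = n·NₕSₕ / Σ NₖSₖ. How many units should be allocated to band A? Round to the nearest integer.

97

A: NₕSₕ = 104269·11.6 = 1209520.4
B: NₕSₕ = 74202·6.3 = 467472.6
C: NₕSₕ = 49020·16.6 = 813732
Σ NₕSₕ = 2490725.
n_A = 200·1209520.4/2490725 = 97.122... → 97.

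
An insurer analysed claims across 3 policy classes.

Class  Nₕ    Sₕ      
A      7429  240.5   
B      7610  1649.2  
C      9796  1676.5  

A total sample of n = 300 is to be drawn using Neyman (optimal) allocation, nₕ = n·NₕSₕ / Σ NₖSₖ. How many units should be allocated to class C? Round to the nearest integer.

160

A: NₕSₕ = 7429·240.5 = 1786674.5
B: NₕSₕ = 7610·1649.2 = 12550412
C: NₕSₕ = 9796·1676.5 = 16422994
Σ NₕSₕ = 30760080.5.
n_C = 300·16422994/30760080.5 = 160.172... → 160.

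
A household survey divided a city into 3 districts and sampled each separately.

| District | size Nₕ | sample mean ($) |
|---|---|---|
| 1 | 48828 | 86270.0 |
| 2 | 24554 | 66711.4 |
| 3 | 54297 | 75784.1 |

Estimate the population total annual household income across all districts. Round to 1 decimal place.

9965272553.3

Population total = Σ Nₕ·x̄ₕ (each stratum's size times its mean).
48828·86270.0 + 24554·66711.4 + 54297·75784.1 = 4212391560 + 1638031715.6 + 4114849277.7 = 9965272553.3.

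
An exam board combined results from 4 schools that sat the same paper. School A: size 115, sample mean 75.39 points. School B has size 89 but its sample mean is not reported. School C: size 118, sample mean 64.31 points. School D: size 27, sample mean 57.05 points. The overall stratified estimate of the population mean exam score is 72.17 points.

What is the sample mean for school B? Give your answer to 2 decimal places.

83.02

Σ Nₕx̄ₕ = N·μ, so 89·x̄_B = 349·72.17 − (115·75.39 + 118·64.31 + 27·57.05).
= 25187.33 − 17798.78 = 7388.55.
x̄_B = 7388.55 / 89 = 83.0174... → 83.02.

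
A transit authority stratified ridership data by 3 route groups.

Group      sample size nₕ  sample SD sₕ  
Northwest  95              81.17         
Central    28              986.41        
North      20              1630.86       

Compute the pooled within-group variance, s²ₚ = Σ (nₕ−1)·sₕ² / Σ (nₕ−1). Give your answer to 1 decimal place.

Northwest: (95−1)·81.17² = 94·6588.5689 = 619325.4766
Central: (28−1)·986.41² = 27·973004.6881 = 26271126.5787
North: (20−1)·1630.86² = 19·2659704.3396 = 50534382.4524
Numerator = 77424834.5077; denominator = Σ(nₕ−1) = 140.
s²ₚ = 77424834.5077/140 = 553034.532... → 553034.5.

553034.5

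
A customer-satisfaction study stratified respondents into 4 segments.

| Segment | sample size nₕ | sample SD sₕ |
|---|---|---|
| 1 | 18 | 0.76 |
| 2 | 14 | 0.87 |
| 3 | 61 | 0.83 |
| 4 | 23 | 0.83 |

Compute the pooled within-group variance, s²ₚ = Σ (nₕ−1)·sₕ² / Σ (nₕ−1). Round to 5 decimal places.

0.67990

Degrees of freedom: 17 + 13 + 60 + 22 = 112.
Σ(nₕ−1)sₕ² = 17·0.5776 + 13·0.7569 + 60·0.6889 + 22·0.6889 = 76.1487.
s²ₚ = 76.1487 / 112 = 0.6798991... → 0.67990.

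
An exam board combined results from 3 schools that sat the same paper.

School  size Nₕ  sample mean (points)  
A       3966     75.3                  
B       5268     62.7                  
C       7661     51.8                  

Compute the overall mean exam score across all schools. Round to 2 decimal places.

N = 16895; weights Wₕ = Nₕ/N = (0.2347, 0.3118, 0.4534).
x̄_st = Σ Wₕ·x̄ₕ = 0.2347·75.3 + 0.3118·62.7 + 0.4534·51.8 ≈ 60.7152...
→ 60.72.

60.72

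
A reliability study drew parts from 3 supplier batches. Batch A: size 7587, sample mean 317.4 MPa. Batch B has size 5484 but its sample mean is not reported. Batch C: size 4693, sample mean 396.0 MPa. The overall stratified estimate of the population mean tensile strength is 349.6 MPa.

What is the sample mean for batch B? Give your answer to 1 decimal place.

Σ Nₕx̄ₕ = N·μ, so 5484·x̄_B = 17764·349.6 − (7587·317.4 + 4693·396.0).
= 6210294.4 − 4266541.8 = 1943752.6.
x̄_B = 1943752.6 / 5484 = 354.441... → 354.4.

354.4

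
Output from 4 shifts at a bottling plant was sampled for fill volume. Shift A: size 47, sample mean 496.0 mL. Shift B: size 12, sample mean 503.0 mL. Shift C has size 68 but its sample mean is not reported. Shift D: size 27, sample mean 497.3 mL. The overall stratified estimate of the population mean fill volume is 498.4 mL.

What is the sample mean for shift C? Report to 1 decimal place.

499.7

Σ Nₕx̄ₕ = N·μ, so 68·x̄_C = 154·498.4 − (47·496.0 + 12·503.0 + 27·497.3).
= 76753.6 − 42775.1 = 33978.5.
x̄_C = 33978.5 / 68 = 499.684... → 499.7.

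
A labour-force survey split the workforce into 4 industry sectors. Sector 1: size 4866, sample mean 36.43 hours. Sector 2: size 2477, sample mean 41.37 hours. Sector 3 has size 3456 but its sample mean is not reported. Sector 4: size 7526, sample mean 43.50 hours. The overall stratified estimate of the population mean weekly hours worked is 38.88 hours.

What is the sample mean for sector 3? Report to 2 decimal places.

Σ Nₕx̄ₕ = N·μ, so 3456·x̄_3 = 18325·38.88 − (4866·36.43 + 2477·41.37 + 7526·43.50).
= 712476 − 607122.87 = 105353.13.
x̄_3 = 105353.13 / 3456 = 30.4841... → 30.48.

30.48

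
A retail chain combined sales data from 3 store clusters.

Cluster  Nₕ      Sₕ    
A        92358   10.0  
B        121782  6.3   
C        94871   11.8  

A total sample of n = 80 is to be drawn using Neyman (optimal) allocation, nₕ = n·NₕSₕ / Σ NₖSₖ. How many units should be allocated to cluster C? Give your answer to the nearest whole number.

Σ NₕSₕ = 92358·10.0 + 121782·6.3 + 94871·11.8 = 2810284.4.
Share for C: 1119477.8/2810284.4 = 0.39835.
n_C = 80 × 0.39835 = 31.868... → 32.

32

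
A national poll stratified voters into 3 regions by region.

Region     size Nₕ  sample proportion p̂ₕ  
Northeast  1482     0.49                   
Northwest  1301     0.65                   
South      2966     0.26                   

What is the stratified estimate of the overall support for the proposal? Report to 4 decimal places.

0.4075

Wₕ = Nₕ/N with N = 5749: 0.2578, 0.2263, 0.5159.
p̂_st = 0.2578·0.49 + 0.2263·0.65 + 0.5159·0.26 ≈ 0.407547... → 0.4075.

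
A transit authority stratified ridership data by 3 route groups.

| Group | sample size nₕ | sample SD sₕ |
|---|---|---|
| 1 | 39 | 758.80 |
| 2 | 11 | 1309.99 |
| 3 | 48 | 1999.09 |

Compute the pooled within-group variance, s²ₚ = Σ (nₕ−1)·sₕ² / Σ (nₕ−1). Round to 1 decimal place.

2388097.3

1: (39−1)·758.80² = 38·575777.44 = 21879542.72
2: (11−1)·1309.99² = 10·1716073.8001 = 17160738.001
3: (48−1)·1999.09² = 47·3996360.8281 = 187828958.9207
Numerator = 226869239.6417; denominator = Σ(nₕ−1) = 95.
s²ₚ = 226869239.6417/95 = 2388097.259... → 2388097.3.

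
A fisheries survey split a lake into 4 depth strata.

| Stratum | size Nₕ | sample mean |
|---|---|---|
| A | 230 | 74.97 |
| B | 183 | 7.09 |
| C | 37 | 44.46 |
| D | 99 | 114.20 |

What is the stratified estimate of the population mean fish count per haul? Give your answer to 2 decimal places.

57.36

N = 549; weights Wₕ = Nₕ/N = (0.4189, 0.3333, 0.0674, 0.1803).
x̄_st = Σ Wₕ·x̄ₕ = 0.4189·74.97 + 0.3333·7.09 + 0.0674·44.46 + 0.1803·114.20 ≈ 57.3614...
→ 57.36.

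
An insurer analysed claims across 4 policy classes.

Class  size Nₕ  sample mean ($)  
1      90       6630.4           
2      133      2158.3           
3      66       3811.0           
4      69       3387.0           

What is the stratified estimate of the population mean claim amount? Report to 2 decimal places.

N = 90 + 133 + 66 + 69 = 358.
Overall mean = Σ (Nₕ/N)·x̄ₕ — weight by population share, not a simple average.
Σ Nₕx̄ₕ = 90·6630.4 + 133·2158.3 + 66·3811.0 + 69·3387.0 = 596736 + 287053.9 + 251526 + 233703 = 1369018.9.
Divide by N: 1369018.9 / 358 = 3824.0751... → 3824.08.

3824.08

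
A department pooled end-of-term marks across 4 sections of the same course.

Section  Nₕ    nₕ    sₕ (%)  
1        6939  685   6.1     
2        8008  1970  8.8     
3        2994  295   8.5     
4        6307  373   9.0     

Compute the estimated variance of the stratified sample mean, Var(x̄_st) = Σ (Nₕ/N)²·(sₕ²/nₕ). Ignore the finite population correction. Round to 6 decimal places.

0.027161

N = 24248. Term for each stratum: Wₕ²sₕ²/nₕ.
Var(x̄_st) = 0.004448474 + 0.004287414 + 0.003733942 + 0.014691631 = 0.027161460 → 0.027161.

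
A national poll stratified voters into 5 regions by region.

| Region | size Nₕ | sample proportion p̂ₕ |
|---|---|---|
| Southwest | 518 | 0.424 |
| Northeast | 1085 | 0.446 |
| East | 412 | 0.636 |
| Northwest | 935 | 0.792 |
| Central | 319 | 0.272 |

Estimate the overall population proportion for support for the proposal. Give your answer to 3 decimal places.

Wₕ = Nₕ/N with N = 3269: 0.1585, 0.3319, 0.1260, 0.2860, 0.0976.
p̂_st = 0.1585·0.424 + 0.3319·0.446 + 0.1260·0.636 + 0.2860·0.792 + 0.0976·0.272 ≈ 0.54844... → 0.548.

0.548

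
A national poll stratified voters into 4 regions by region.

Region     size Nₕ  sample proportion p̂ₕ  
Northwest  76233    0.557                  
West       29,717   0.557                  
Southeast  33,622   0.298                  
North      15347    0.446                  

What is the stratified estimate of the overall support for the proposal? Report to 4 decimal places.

0.4898

N = 76233 + 29717 + 33622 + 15347 = 154919.
Overall proportion = Σ (Nₕ/N)·p̂ₕ.
Σ Nₕp̂ₕ = 42461.781 + 16552.369 + 10019.356 + 6844.762 = 75878.268.
75878.268 / 154919 = 0.489793... → 0.4898.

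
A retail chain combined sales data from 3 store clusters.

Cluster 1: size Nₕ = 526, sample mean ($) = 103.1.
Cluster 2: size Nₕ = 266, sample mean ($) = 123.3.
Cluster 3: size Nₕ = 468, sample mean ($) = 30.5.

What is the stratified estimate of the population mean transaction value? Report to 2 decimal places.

x̄_st = (Σ Nₕx̄ₕ) / (Σ Nₕ) = (526·103.1 + 266·123.3 + 468·30.5) / 1260
= 101302.4 / 1260 = 80.3987... → 80.40.

80.40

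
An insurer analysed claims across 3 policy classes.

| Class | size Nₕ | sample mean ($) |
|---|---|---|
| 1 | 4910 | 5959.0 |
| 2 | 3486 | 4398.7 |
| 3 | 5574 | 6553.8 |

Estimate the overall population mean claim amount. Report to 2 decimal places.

5806.97

x̄_st = (Σ Nₕx̄ₕ) / (Σ Nₕ) = (4910·5959.0 + 3486·4398.7 + 5574·6553.8) / 13970
= 81123439.4 / 13970 = 5806.9749... → 5806.97.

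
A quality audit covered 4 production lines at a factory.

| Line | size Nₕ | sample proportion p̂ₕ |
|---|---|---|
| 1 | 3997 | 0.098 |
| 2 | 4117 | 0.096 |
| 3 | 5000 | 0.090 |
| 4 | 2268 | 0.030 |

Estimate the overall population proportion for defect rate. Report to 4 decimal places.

Wₕ = Nₕ/N with N = 15382: 0.2598, 0.2677, 0.3251, 0.1474.
p̂_st = 0.2598·0.098 + 0.2677·0.096 + 0.3251·0.090 + 0.1474·0.030 ≈ 0.084838... → 0.0848.

0.0848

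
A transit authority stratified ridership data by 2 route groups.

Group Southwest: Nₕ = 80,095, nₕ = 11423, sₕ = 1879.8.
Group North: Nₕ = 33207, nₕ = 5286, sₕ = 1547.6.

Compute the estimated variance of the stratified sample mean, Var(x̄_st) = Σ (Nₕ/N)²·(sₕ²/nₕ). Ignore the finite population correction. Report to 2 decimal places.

193.51

N = 113302; Wₕ = Nₕ/N.
group Southwest: (80095/113302)²·1879.8²/11423 = 154.58907
group North: (33207/113302)²·1547.6²/5286 = 38.92014
Sum = 193.50921 → 193.51.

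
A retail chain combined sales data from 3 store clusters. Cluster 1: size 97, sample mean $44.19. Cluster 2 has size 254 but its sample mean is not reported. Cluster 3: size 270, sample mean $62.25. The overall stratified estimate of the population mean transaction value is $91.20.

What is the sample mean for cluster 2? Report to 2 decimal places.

139.93

N = 97 + 254 + 270 = 621.
Overall total = μ·N = 91.20·621 = 56635.2.
Subtract the known strata: 97·44.19 + 270·62.25 = 21093.93.
Remaining total for cluster 2: 56635.2 − 21093.93 = 35541.27.
Divide by its size: 35541.27 / 254 = 139.9263... → 139.93.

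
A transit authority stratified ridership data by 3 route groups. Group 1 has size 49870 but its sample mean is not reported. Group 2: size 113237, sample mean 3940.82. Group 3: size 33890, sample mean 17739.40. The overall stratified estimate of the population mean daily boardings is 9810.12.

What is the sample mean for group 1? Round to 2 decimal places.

Σ Nₕx̄ₕ = N·μ, so 49870·x̄_1 = 196997·9810.12 − (113237·3940.82 + 33890·17739.40).
= 1932564209.64 − 1047434900.34 = 885129309.3.
x̄_1 = 885129309.3 / 49870 = 17748.7329... → 17748.73.

17748.73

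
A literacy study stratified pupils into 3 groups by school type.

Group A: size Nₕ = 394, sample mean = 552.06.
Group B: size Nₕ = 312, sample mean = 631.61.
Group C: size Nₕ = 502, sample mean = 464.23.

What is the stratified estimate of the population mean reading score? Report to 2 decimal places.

536.11

x̄_st = (Σ Nₕx̄ₕ) / (Σ Nₕ) = (394·552.06 + 312·631.61 + 502·464.23) / 1208
= 647617.42 / 1208 = 536.1071... → 536.11.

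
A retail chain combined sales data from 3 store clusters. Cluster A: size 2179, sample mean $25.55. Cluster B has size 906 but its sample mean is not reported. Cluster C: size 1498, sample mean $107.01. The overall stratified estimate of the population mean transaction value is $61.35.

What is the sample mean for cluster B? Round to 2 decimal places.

N = 2179 + 906 + 1498 = 4583.
Overall total = μ·N = 61.35·4583 = 281167.05.
Subtract the known strata: 2179·25.55 + 1498·107.01 = 215974.43.
Remaining total for cluster B: 281167.05 − 215974.43 = 65192.62.
Divide by its size: 65192.62 / 906 = 71.9565... → 71.96.

71.96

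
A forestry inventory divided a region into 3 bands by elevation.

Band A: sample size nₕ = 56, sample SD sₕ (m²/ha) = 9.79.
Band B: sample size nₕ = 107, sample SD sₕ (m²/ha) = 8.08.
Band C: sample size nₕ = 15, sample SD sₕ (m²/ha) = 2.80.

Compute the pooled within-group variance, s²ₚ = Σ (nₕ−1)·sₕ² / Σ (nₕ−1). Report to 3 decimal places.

A: (56−1)·9.79² = 55·95.8441 = 5271.4255
B: (107−1)·8.08² = 106·65.2864 = 6920.3584
C: (15−1)·2.80² = 14·7.84 = 109.76
Numerator = 12301.5439; denominator = Σ(nₕ−1) = 175.
s²ₚ = 12301.5439/175 = 70.29454... → 70.295.

70.295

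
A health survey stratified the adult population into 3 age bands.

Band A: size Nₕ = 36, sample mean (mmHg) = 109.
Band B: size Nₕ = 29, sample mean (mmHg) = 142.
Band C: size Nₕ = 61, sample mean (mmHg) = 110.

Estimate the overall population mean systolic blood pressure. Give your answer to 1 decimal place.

N = 126; weights Wₕ = Nₕ/N = (0.2857, 0.2302, 0.4841).
x̄_st = Σ Wₕ·x̄ₕ = 0.2857·109 + 0.2302·142 + 0.4841·110 ≈ 117.079...
→ 117.1.

117.1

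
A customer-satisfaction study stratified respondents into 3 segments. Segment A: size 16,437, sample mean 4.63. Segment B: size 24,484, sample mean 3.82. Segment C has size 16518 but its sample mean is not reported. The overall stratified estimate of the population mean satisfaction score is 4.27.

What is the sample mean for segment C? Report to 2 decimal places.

4.58

N = 16437 + 24484 + 16518 = 57439.
Overall total = μ·N = 4.27·57439 = 245264.53.
Subtract the known strata: 16437·4.63 + 24484·3.82 = 169632.19.
Remaining total for segment C: 245264.53 − 169632.19 = 75632.34.
Divide by its size: 75632.34 / 16518 = 4.5788... → 4.58.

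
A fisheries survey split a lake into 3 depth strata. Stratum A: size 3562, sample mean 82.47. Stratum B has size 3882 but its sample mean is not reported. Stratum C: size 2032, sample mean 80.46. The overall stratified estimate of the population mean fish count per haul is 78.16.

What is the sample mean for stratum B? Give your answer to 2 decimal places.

N = 3562 + 3882 + 2032 = 9476.
Overall total = μ·N = 78.16·9476 = 740644.16.
Subtract the known strata: 3562·82.47 + 2032·80.46 = 457252.86.
Remaining total for stratum B: 740644.16 − 457252.86 = 283391.3.
Divide by its size: 283391.3 / 3882 = 73.0014... → 73.00.

73.00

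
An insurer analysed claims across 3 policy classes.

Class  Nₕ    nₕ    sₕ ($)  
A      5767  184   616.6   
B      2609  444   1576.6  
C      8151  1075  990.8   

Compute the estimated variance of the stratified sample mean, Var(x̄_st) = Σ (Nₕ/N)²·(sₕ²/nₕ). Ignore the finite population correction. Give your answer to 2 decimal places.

N = 16527; Wₕ = Nₕ/N.
class A: (5767/16527)²·616.6²/184 = 251.59446
class B: (2609/16527)²·1576.6²/444 = 139.51477
class C: (8151/16527)²·990.8²/1075 = 222.12491
Sum = 613.23413 → 613.23.

613.23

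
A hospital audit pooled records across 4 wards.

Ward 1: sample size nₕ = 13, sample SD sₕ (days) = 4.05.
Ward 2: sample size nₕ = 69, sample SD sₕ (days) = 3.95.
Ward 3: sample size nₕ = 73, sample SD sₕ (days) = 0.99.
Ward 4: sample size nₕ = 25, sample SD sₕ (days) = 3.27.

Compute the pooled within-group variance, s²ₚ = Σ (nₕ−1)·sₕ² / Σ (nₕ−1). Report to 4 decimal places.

1: (13−1)·4.05² = 12·16.4025 = 196.83
2: (69−1)·3.95² = 68·15.6025 = 1060.97
3: (73−1)·0.99² = 72·0.9801 = 70.5672
4: (25−1)·3.27² = 24·10.6929 = 256.6296
Numerator = 1584.9968; denominator = Σ(nₕ−1) = 176.
s²ₚ = 1584.9968/176 = 9.005664... → 9.0057.

9.0057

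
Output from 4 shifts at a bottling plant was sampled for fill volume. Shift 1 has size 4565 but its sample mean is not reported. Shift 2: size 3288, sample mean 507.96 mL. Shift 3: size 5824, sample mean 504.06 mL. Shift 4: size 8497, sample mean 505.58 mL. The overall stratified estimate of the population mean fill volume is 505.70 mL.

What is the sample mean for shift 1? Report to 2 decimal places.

506.39

N = 4565 + 3288 + 5824 + 8497 = 22174.
Overall total = μ·N = 505.70·22174 = 11213391.8.
Subtract the known strata: 3288·507.96 + 5824·504.06 + 8497·505.58 = 8901731.18.
Remaining total for shift 1: 11213391.8 − 8901731.18 = 2311660.62.
Divide by its size: 2311660.62 / 4565 = 506.3879... → 506.39.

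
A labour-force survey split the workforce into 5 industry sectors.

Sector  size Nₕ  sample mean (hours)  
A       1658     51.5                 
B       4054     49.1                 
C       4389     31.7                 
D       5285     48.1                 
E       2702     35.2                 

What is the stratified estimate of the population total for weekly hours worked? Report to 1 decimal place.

772888.6

Estimate total by summing Nₕ·x̄ₕ over strata.
1658·51.5 + 4054·49.1 + 4389·31.7 + 5285·48.1 + 2702·35.2 = 85387 + 199051.4 + 139131.3 + 254208.5 + 95110.4 = 772888.6.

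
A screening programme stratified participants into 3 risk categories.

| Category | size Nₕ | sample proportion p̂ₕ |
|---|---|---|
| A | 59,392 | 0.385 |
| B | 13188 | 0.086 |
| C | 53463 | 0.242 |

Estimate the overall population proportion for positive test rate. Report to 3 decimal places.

0.293

Wₕ = Nₕ/N with N = 126043: 0.4712, 0.1046, 0.4242.
p̂_st = 0.4712·0.385 + 0.1046·0.086 + 0.4242·0.242 ≈ 0.29306... → 0.293.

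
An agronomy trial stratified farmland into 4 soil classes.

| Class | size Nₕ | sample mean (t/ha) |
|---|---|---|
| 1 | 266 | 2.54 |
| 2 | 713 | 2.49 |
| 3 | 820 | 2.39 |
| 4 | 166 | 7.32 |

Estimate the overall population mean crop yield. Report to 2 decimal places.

N = 266 + 713 + 820 + 166 = 1965.
Overall mean = Σ (Nₕ/N)·x̄ₕ — weight by population share, not a simple average.
Σ Nₕx̄ₕ = 266·2.54 + 713·2.49 + 820·2.39 + 166·7.32 = 675.64 + 1775.37 + 1959.8 + 1215.12 = 5625.93.
Divide by N: 5625.93 / 1965 = 2.8631... → 2.86.

2.86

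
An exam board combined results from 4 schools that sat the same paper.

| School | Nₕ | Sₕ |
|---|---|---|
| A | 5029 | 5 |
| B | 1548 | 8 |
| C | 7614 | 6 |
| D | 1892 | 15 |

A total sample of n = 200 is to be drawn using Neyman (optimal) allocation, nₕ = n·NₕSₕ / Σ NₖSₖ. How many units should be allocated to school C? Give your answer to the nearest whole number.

82

A: NₕSₕ = 5029·5 = 25145
B: NₕSₕ = 1548·8 = 12384
C: NₕSₕ = 7614·6 = 45684
D: NₕSₕ = 1892·15 = 28380
Σ NₕSₕ = 111593.
n_C = 200·45684/111593 = 81.876... → 82.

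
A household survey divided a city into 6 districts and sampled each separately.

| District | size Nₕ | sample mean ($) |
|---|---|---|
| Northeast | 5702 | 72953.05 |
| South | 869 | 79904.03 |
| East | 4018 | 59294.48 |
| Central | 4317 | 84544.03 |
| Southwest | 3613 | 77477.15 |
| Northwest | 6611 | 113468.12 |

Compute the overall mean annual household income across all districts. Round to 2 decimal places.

84309.57

x̄_st = (Σ Nₕx̄ₕ) / (Σ Nₕ) = (5702·72953.05 + 869·79904.03 + 4018·59294.48 + 4317·84544.03 + 3613·77477.15 + 6611·113468.12) / 25130
= 2118699375.59 / 25130 = 84309.5653... → 84309.57.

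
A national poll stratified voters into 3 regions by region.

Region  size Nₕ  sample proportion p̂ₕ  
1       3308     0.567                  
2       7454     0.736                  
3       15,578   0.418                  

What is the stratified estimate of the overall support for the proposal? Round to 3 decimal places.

0.527

Wₕ = Nₕ/N with N = 26340: 0.1256, 0.2830, 0.5914.
p̂_st = 0.1256·0.567 + 0.2830·0.736 + 0.5914·0.418 ≈ 0.52670... → 0.527.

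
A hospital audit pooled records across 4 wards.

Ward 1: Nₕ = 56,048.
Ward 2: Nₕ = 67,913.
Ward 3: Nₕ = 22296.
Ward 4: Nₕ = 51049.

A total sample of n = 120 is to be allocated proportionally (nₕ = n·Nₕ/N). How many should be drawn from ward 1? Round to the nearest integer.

Share of ward 1 = 56048/197306 = 0.28407.
Allocate 120 × 0.28407 = 34.088... → 34.

34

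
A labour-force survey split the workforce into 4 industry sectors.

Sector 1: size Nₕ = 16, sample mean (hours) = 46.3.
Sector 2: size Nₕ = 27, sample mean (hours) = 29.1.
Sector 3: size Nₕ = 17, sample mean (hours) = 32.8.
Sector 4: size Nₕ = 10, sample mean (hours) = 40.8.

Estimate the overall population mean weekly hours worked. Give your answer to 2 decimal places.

35.60

N = 70; weights Wₕ = Nₕ/N = (0.2286, 0.3857, 0.2429, 0.1429).
x̄_st = Σ Wₕ·x̄ₕ = 0.2286·46.3 + 0.3857·29.1 + 0.2429·32.8 + 0.1429·40.8 ≈ 35.6014...
→ 35.60.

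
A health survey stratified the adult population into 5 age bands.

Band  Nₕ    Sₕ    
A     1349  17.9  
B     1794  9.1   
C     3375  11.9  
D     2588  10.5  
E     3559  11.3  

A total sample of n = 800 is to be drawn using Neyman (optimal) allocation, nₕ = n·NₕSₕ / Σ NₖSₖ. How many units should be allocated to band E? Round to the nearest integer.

217

Σ NₕSₕ = 1349·17.9 + 1794·9.1 + 3375·11.9 + 2588·10.5 + 3559·11.3 = 148025.7.
Share for E: 40216.7/148025.7 = 0.27169.
n_E = 800 × 0.27169 = 217.350... → 217.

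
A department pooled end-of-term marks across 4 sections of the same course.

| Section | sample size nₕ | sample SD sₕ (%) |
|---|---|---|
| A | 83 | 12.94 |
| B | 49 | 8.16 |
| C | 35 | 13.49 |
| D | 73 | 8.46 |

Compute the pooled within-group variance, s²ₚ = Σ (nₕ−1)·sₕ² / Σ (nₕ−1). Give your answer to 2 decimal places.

A: (83−1)·12.94² = 82·167.4436 = 13730.3752
B: (49−1)·8.16² = 48·66.5856 = 3196.1088
C: (35−1)·13.49² = 34·181.9801 = 6187.3234
D: (73−1)·8.46² = 72·71.5716 = 5153.1552
Numerator = 28266.9626; denominator = Σ(nₕ−1) = 236.
s²ₚ = 28266.9626/236 = 119.7753... → 119.78.

119.78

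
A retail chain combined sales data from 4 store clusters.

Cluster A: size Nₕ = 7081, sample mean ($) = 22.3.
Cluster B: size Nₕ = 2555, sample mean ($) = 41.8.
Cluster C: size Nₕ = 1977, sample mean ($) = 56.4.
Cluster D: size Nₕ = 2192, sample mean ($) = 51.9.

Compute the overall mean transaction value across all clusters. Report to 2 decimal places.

35.49

N = 7081 + 2555 + 1977 + 2192 = 13805.
The stratified mean weights each stratum mean by its population share Nₕ/N.
Σ Nₕx̄ₕ = 7081·22.3 + 2555·41.8 + 1977·56.4 + 2192·51.9 = 157906.3 + 106799 + 111502.8 + 113764.8 = 489972.9.
Divide by N: 489972.9 / 13805 = 35.4924... → 35.49.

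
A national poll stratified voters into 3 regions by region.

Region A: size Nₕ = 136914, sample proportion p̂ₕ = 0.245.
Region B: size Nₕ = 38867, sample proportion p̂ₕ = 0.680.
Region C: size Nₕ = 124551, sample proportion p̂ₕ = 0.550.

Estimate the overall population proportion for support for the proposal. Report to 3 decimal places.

0.428

Wₕ = Nₕ/N with N = 300332: 0.4559, 0.1294, 0.4147.
p̂_st = 0.4559·0.245 + 0.1294·0.680 + 0.4147·0.550 ≈ 0.42778... → 0.428.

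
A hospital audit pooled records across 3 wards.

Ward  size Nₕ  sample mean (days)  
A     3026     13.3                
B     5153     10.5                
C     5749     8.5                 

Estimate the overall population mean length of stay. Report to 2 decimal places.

N = 13928; weights Wₕ = Nₕ/N = (0.2173, 0.3700, 0.4128).
x̄_st = Σ Wₕ·x̄ₕ = 0.2173·13.3 + 0.3700·10.5 + 0.4128·8.5 ≈ 10.2828...
→ 10.28.

10.28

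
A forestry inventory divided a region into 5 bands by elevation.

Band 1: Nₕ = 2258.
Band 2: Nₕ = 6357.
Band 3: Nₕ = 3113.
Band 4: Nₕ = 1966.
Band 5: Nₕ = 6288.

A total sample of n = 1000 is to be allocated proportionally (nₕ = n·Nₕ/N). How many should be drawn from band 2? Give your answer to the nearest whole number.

318

Share of band 2 = 6357/19982 = 0.31814.
Allocate 1000 × 0.31814 = 318.136... → 318.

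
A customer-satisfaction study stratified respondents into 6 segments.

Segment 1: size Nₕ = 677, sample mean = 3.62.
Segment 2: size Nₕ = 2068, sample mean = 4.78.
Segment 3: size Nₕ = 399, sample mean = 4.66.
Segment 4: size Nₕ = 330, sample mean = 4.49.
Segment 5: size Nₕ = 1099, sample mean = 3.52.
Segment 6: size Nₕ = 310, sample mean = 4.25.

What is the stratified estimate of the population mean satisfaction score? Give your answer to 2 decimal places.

x̄_st = (Σ Nₕx̄ₕ) / (Σ Nₕ) = (677·3.62 + 2068·4.78 + 399·4.66 + 330·4.49 + 1099·3.52 + 310·4.25) / 4883
= 20862.8 / 4883 = 4.2725... → 4.27.

4.27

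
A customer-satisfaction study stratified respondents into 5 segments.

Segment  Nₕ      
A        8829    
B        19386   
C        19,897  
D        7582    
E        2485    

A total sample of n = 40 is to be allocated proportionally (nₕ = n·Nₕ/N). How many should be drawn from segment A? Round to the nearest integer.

6

Share of segment A = 8829/58179 = 0.15176.
Allocate 40 × 0.15176 = 6.070... → 6.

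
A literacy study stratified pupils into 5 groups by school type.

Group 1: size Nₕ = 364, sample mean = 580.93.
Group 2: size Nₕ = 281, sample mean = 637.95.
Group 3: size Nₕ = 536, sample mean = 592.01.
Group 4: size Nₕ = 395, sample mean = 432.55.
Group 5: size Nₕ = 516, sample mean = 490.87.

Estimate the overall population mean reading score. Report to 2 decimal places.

N = 364 + 281 + 536 + 395 + 516 = 2092.
Overall mean = Σ (Nₕ/N)·x̄ₕ — weight by population share, not a simple average.
Σ Nₕx̄ₕ = 364·580.93 + 281·637.95 + 536·592.01 + 395·432.55 + 516·490.87 = 211458.52 + 179263.95 + 317317.36 + 170857.25 + 253288.92 = 1132186.
Divide by N: 1132186 / 2092 = 541.1979... → 541.20.

541.20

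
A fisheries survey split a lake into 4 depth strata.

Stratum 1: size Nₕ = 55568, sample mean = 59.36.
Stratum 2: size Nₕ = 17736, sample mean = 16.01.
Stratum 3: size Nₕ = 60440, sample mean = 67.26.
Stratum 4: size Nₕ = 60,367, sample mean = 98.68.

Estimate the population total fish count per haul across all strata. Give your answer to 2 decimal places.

1: 55568·59.36 = 3298516.48
2: 17736·16.01 = 283953.36
3: 60440·67.26 = 4065194.4
4: 60367·98.68 = 5957015.56
τ̂ = Σ Nₕx̄ₕ = 13604679.80.

13604679.80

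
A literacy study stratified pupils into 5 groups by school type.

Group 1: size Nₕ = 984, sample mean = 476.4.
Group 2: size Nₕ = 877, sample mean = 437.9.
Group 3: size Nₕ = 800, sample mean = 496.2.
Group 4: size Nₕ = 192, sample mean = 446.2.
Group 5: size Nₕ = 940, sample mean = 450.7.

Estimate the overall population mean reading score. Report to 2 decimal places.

463.78

N = 3793; weights Wₕ = Nₕ/N = (0.2594, 0.2312, 0.2109, 0.0506, 0.2478).
x̄_st = Σ Wₕ·x̄ₕ = 0.2594·476.4 + 0.2312·437.9 + 0.2109·496.2 + 0.0506·446.2 + 0.2478·450.7 ≈ 463.7765...
→ 463.78.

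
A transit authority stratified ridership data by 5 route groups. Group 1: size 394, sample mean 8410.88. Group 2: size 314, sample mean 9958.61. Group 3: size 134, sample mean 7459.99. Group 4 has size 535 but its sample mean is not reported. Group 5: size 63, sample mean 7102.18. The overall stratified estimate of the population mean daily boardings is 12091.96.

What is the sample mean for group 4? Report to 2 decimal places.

17802.72

Σ Nₕx̄ₕ = N·μ, so 535·x̄_4 = 1440·12091.96 − (394·8410.88 + 314·9958.61 + 134·7459.99 + 63·7102.18).
= 17412422.4 − 7887966.26 = 9524456.14.
x̄_4 = 9524456.14 / 535 = 17802.7218... → 17802.72.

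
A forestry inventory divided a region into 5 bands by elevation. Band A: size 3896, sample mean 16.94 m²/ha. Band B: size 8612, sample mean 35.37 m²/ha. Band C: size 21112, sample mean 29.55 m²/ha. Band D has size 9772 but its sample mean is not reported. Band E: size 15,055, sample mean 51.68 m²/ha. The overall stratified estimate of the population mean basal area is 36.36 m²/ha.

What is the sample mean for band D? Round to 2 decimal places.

36.09

Σ Nₕx̄ₕ = N·μ, so 9772·x̄_D = 58447·36.36 − (3896·16.94 + 8612·35.37 + 21112·29.55 + 15055·51.68).
= 2125132.92 − 1772506.68 = 352626.24.
x̄_D = 352626.24 / 9772 = 36.0854... → 36.09.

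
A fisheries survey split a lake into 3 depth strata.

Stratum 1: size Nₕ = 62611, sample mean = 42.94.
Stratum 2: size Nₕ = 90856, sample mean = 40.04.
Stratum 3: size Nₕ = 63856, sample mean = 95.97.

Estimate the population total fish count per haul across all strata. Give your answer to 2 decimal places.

1: 62611·42.94 = 2688516.34
2: 90856·40.04 = 3637874.24
3: 63856·95.97 = 6128260.32
τ̂ = Σ Nₕx̄ₕ = 12454650.90.

12454650.90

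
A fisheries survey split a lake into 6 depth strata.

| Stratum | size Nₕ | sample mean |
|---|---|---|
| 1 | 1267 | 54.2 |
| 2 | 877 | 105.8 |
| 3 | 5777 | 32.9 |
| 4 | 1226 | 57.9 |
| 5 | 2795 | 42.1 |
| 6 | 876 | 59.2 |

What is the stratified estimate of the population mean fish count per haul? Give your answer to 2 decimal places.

N = 12818; weights Wₕ = Nₕ/N = (0.0988, 0.0684, 0.4507, 0.0956, 0.2181, 0.0683).
x̄_st = Σ Wₕ·x̄ₕ = 0.0988·54.2 + 0.0684·105.8 + 0.4507·32.9 + 0.0956·57.9 + 0.2181·42.1 + 0.0683·59.2 ≈ 46.1878...
→ 46.19.

46.19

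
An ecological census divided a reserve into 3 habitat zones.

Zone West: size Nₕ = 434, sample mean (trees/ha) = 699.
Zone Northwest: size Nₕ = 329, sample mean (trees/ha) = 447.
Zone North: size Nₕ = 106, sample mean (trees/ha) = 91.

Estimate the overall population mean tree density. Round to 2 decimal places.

N = 434 + 329 + 106 = 869.
Overall mean = Σ (Nₕ/N)·x̄ₕ — weight by population share, not a simple average.
Σ Nₕx̄ₕ = 434·699 + 329·447 + 106·91 = 303366 + 147063 + 9646 = 460075.
Divide by N: 460075 / 869 = 529.4304... → 529.43.

529.43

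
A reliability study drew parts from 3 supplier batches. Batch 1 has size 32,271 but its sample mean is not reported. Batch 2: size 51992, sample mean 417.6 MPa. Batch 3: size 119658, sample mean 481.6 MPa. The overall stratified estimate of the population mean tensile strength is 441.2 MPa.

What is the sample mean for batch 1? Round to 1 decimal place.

N = 32271 + 51992 + 119658 = 203921.
Overall total = μ·N = 441.2·203921 = 89969945.2.
Subtract the known strata: 51992·417.6 + 119658·481.6 = 79339152.
Remaining total for batch 1: 89969945.2 − 79339152 = 10630793.2.
Divide by its size: 10630793.2 / 32271 = 329.422... → 329.4.

329.4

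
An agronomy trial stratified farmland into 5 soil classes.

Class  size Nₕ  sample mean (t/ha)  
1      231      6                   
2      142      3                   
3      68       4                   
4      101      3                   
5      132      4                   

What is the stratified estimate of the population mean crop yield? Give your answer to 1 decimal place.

4.3

x̄_st = (Σ Nₕx̄ₕ) / (Σ Nₕ) = (231·6 + 142·3 + 68·4 + 101·3 + 132·4) / 674
= 2915 / 674 = 4.325... → 4.3.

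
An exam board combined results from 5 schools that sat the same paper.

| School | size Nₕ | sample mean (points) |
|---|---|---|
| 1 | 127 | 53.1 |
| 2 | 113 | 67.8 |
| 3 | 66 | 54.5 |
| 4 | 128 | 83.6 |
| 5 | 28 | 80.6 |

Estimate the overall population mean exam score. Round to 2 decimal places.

N = 127 + 113 + 66 + 128 + 28 = 462.
The stratified mean weights each stratum mean by its population share Nₕ/N.
Σ Nₕx̄ₕ = 127·53.1 + 113·67.8 + 66·54.5 + 128·83.6 + 28·80.6 = 6743.7 + 7661.4 + 3597 + 10700.8 + 2256.8 = 30959.7.
Divide by N: 30959.7 / 462 = 67.0123... → 67.01.

67.01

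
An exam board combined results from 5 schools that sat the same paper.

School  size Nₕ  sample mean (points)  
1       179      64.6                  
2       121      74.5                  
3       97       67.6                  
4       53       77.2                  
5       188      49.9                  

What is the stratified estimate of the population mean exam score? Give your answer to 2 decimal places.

63.65

N = 638; weights Wₕ = Nₕ/N = (0.2806, 0.1897, 0.1520, 0.0831, 0.2947).
x̄_st = Σ Wₕ·x̄ₕ = 0.2806·64.6 + 0.1897·74.5 + 0.1520·67.6 + 0.0831·77.2 + 0.2947·49.9 ≈ 63.6487...
→ 63.65.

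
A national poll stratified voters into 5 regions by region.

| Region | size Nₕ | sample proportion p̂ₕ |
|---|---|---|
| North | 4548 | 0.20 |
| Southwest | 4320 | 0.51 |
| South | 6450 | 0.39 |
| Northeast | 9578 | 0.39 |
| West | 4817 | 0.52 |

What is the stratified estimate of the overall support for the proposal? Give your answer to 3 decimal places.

0.399

Wₕ = Nₕ/N with N = 29713: 0.1531, 0.1454, 0.2171, 0.3224, 0.1621.
p̂_st = 0.1531·0.20 + 0.1454·0.51 + 0.2171·0.39 + 0.3224·0.39 + 0.1621·0.52 ≈ 0.39944... → 0.399.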